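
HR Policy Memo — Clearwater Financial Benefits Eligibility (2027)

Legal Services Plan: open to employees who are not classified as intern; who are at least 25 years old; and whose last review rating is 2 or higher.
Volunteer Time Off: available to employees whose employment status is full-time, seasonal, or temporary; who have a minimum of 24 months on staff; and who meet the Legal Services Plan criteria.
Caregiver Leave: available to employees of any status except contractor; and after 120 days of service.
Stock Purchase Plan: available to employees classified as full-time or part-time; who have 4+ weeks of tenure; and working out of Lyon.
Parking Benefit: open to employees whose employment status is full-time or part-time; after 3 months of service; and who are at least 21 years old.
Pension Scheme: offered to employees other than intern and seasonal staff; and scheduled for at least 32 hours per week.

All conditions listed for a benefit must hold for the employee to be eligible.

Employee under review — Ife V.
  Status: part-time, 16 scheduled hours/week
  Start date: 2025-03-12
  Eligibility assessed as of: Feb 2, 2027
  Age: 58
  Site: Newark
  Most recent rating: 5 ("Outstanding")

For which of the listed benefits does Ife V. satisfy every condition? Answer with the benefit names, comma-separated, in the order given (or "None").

Legal Services Plan, Caregiver Leave, Parking Benefit

Service from 2025-03-12 to Feb 2, 2027: 692 days.
Legal Services Plan — status part-time ✓ (not excluded); age 58 ≥ 25 ✓; rating 5 ≥ 2 ✓ → eligible.
Volunteer Time Off — status part-time ✗ (requires full-time, seasonal, or temporary) → not eligible.
Caregiver Leave — status part-time ✓ (not excluded); service 692 days ≥ 120 days ✓ → eligible.
Stock Purchase Plan — status part-time ✓; service 692 days ≥ 4 weeks (≈28 days) ✓; site Newark ✗ (not Lyon) → not eligible.
Parking Benefit — status part-time ✓; service 692 days ≥ 3 months (≈90 days) ✓; age 58 ≥ 21 ✓ → eligible.
Pension Scheme — status part-time ✓ (not excluded); 16 hrs/wk < 32 ✗ → not eligible.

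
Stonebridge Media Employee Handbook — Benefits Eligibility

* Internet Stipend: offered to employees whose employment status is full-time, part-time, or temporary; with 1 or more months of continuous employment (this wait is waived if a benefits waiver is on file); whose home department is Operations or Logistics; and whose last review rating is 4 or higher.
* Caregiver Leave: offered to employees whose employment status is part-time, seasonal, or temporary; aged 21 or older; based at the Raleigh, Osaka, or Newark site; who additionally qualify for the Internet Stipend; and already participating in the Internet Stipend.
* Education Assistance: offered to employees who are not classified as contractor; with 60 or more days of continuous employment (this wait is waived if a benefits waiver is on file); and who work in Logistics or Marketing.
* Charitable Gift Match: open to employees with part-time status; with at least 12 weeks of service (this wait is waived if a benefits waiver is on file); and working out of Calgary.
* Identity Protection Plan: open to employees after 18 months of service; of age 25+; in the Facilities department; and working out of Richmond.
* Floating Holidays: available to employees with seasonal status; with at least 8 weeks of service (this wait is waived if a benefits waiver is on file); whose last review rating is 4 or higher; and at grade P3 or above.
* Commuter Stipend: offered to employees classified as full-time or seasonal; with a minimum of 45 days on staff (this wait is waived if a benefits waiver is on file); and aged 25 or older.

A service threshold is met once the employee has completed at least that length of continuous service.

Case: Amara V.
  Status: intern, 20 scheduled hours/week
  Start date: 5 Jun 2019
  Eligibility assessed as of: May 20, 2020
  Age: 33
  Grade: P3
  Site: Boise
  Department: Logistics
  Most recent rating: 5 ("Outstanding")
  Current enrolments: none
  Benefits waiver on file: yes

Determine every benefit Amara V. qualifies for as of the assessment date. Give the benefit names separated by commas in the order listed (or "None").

Service from 5 Jun 2019 to May 20, 2020: 350 days.
Internet Stipend — status intern ✗ (requires full-time, part-time, or temporary) → not eligible.
Caregiver Leave — status intern ✗ (requires part-time, seasonal, or temporary) → not eligible.
Education Assistance — status intern ✓ (not excluded); benefits waiver on file ✓; dept Logistics ✓ → eligible.
Charitable Gift Match — status intern ✗ (requires part-time) → not eligible.
Identity Protection Plan — service 350 days < 18 months (≈540 days) ✗ → not eligible.
Floating Holidays — status intern ✗ (requires seasonal) → not eligible.
Commuter Stipend — status intern ✗ (requires full-time or seasonal) → not eligible.

Education Assistance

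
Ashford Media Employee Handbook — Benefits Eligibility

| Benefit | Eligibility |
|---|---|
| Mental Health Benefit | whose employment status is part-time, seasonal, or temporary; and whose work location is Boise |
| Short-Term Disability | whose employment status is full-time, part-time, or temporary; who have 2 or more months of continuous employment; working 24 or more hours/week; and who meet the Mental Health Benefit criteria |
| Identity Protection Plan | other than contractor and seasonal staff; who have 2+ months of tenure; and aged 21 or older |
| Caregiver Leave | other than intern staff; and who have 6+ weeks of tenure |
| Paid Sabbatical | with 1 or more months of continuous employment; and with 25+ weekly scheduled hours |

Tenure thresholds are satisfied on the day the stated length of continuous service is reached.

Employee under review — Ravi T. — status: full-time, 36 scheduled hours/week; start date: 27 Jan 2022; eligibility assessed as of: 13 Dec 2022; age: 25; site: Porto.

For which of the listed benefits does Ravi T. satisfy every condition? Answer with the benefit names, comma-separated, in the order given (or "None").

Identity Protection Plan, Caregiver Leave, Paid Sabbatical

Service from 27 Jan 2022 to 13 Dec 2022: 320 days.
Mental Health Benefit — status full-time ✗ (requires part-time, seasonal, or temporary) → not eligible.
Short-Term Disability — status full-time ✓; service 320 days ≥ 2 months (≈60 days) ✓; 36 hrs/wk ≥ 24 ✓; not eligible for Mental Health Benefit ✗ → not eligible.
Identity Protection Plan — status full-time ✓ (not excluded); service 320 days ≥ 2 months (≈60 days) ✓; age 25 ≥ 21 ✓ → eligible.
Caregiver Leave — status full-time ✓ (not excluded); service 320 days ≥ 6 weeks (≈42 days) ✓ → eligible.
Paid Sabbatical — service 320 days ≥ 1 month (≈30 days) ✓; 36 hrs/wk ≥ 25 ✓ → eligible.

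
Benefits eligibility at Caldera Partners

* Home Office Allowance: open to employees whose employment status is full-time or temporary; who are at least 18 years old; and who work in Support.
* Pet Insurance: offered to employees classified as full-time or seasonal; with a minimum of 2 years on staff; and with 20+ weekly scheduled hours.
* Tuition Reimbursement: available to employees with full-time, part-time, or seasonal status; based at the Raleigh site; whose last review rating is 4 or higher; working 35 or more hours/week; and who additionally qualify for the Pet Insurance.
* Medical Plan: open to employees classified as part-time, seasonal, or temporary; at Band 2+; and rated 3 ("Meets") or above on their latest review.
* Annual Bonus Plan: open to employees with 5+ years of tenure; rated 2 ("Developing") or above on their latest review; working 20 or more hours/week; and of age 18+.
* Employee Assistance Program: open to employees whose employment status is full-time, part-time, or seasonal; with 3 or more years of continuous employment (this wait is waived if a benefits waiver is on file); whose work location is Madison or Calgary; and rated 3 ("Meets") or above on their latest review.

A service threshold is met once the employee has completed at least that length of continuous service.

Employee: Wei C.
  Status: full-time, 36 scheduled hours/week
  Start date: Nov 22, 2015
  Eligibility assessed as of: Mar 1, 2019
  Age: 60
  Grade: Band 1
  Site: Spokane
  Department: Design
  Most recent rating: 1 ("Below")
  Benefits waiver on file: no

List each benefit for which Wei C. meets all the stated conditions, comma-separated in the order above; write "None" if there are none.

Service from Nov 22, 2015 to Mar 1, 2019: 1195 days.
Home Office Allowance — status full-time ✓; age 60 ≥ 18 ✓; dept Design ✗ → not eligible.
Pet Insurance — status full-time ✓; service 1195 days ≥ 2 years (≈730 days) ✓; 36 hrs/wk ≥ 20 ✓ → eligible.
Tuition Reimbursement — status full-time ✓; site Spokane ✗ (not Raleigh) → not eligible.
Medical Plan — status full-time ✗ (requires part-time, seasonal, or temporary) → not eligible.
Annual Bonus Plan — service 1195 days < 5 years (≈1825 days) ✗ → not eligible.
Employee Assistance Program — status full-time ✓; no waiver, service 1195 days ≥ 3 years (≈1095 days) ✓; site Spokane ✗ (not Madison or Calgary) → not eligible.

Pet Insurance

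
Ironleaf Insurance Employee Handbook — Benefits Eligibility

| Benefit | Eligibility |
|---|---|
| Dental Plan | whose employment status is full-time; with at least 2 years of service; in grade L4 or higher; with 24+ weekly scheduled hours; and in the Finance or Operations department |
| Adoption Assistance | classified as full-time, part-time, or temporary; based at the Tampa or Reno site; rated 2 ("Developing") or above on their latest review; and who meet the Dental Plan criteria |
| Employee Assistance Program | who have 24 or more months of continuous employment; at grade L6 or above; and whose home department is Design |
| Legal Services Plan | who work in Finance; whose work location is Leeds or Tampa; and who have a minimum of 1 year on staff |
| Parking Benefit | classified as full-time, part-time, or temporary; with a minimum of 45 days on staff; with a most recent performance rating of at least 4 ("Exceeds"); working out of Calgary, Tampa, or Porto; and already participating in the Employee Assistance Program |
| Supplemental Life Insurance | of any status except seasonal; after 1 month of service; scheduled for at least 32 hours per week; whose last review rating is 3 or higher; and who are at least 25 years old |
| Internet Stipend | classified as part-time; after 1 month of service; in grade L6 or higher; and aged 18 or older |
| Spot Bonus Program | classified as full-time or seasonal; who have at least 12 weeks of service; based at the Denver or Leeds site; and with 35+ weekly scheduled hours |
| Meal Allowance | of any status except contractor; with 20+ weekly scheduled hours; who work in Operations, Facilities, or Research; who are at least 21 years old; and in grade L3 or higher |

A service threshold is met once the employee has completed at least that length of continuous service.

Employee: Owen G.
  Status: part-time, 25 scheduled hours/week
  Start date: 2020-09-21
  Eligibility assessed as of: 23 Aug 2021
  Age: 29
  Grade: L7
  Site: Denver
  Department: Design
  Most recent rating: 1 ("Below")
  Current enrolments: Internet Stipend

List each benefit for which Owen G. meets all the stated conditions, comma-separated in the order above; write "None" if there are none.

Internet Stipend

Service from 2020-09-21 to 23 Aug 2021: 336 days.
Dental Plan — status part-time ✗ (requires full-time) → not eligible.
Adoption Assistance — status part-time ✓; site Denver ✗ (not Tampa or Reno) → not eligible.
Employee Assistance Program — service 336 days < 24 months (≈720 days) ✗ → not eligible.
Legal Services Plan — dept Design ✗ → not eligible.
Parking Benefit — status part-time ✓; service 336 days ≥ 45 days ✓; rating 1 < 4 ✗ → not eligible.
Supplemental Life Insurance — status part-time ✓ (not excluded); service 336 days ≥ 1 month (≈30 days) ✓; 25 hrs/wk < 32 ✗ → not eligible.
Internet Stipend — status part-time ✓; service 336 days ≥ 1 month (≈30 days) ✓; grade L7 ≥ L6 ✓; age 29 ≥ 18 ✓ → eligible.
Spot Bonus Program — status part-time ✗ (requires full-time or seasonal) → not eligible.
Meal Allowance — status part-time ✓ (not excluded); 25 hrs/wk ≥ 20 ✓; dept Design ✗ → not eligible.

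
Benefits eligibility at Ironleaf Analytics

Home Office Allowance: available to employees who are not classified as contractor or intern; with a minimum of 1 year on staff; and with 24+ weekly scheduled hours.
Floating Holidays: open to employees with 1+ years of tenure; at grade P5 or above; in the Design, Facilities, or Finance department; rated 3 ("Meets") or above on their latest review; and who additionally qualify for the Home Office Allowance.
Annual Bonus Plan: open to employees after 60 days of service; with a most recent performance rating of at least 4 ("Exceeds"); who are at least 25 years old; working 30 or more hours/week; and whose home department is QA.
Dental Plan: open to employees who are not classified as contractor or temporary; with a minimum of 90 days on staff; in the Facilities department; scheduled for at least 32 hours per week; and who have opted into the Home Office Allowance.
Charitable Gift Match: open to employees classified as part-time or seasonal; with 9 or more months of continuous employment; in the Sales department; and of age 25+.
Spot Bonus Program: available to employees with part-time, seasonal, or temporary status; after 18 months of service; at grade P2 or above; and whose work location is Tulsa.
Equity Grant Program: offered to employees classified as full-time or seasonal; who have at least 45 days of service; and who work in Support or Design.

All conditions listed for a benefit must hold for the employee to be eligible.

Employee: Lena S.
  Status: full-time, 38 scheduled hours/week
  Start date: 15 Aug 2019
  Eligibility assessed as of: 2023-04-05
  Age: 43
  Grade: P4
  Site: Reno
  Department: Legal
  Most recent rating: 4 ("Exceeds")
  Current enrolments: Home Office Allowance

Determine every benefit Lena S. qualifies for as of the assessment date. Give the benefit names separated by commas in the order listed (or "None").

Home Office Allowance

Service from 15 Aug 2019 to 2023-04-05: 1329 days.
Home Office Allowance — status full-time ✓ (not excluded); service 1329 days ≥ 1 year (≈365 days) ✓; 38 hrs/wk ≥ 24 ✓ → eligible.
Floating Holidays — service 1329 days ≥ 1 year (≈365 days) ✓; grade P4 < P5 ✗ → not eligible.
Annual Bonus Plan — service 1329 days ≥ 60 days ✓; rating 4 ≥ 4 ✓; age 43 ≥ 25 ✓; 38 hrs/wk ≥ 30 ✓; dept Legal ✗ → not eligible.
Dental Plan — status full-time ✓ (not excluded); service 1329 days ≥ 90 days ✓; dept Legal ✗ → not eligible.
Charitable Gift Match — status full-time ✗ (requires part-time or seasonal) → not eligible.
Spot Bonus Program — status full-time ✗ (requires part-time, seasonal, or temporary) → not eligible.
Equity Grant Program — status full-time ✓; service 1329 days ≥ 45 days ✓; dept Legal ✗ → not eligible.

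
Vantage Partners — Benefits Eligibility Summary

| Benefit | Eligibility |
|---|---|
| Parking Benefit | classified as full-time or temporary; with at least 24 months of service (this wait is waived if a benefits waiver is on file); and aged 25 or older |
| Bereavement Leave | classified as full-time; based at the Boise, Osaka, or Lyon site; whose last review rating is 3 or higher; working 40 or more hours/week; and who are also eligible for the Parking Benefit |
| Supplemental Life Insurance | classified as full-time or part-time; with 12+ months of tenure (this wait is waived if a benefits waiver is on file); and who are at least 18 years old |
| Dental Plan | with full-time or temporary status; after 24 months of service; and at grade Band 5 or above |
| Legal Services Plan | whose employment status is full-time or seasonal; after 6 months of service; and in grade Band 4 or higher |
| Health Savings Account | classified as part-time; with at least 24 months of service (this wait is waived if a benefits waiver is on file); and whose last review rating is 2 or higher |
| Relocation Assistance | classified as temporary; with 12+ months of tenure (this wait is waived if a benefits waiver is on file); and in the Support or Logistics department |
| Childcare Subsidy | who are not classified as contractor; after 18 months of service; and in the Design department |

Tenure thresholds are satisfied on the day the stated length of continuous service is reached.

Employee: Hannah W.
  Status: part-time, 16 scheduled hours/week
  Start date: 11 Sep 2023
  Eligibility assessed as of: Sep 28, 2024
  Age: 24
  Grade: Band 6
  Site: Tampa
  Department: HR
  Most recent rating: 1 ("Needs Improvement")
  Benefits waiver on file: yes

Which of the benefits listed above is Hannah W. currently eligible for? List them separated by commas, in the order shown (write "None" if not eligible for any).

Service from 11 Sep 2023 to Sep 28, 2024: 383 days.
Parking Benefit — status part-time ✗ (requires full-time or temporary) → not eligible.
Bereavement Leave — status part-time ✗ (requires full-time) → not eligible.
Supplemental Life Insurance — status part-time ✓; benefits waiver on file ✓; age 24 ≥ 18 ✓ → eligible.
Dental Plan — status part-time ✗ (requires full-time or temporary) → not eligible.
Legal Services Plan — status part-time ✗ (requires full-time or seasonal) → not eligible.
Health Savings Account — status part-time ✓; benefits waiver on file ✓; rating 1 < 2 ✗ → not eligible.
Relocation Assistance — status part-time ✗ (requires temporary) → not eligible.
Childcare Subsidy — status part-time ✓ (not excluded); service 383 days < 18 months (≈540 days) ✗ → not eligible.

Supplemental Life Insurance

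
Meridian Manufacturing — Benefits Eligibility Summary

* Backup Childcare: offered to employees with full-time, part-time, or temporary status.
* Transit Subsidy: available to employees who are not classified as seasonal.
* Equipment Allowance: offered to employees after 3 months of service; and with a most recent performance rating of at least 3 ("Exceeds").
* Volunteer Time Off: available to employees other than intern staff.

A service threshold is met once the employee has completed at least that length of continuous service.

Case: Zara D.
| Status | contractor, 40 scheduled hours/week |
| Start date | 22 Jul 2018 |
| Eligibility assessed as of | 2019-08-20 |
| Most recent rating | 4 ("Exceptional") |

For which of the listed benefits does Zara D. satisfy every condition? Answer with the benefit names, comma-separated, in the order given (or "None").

Transit Subsidy, Equipment Allowance, Volunteer Time Off

Service from 22 Jul 2018 to 2019-08-20: 394 days.
Backup Childcare — status contractor ✗ (requires full-time, part-time, or temporary) → not eligible.
Transit Subsidy — status contractor ✓ (not excluded) → eligible.
Equipment Allowance — service 394 days ≥ 3 months (≈90 days) ✓; rating 4 ≥ 3 ✓ → eligible.
Volunteer Time Off — status contractor ✓ (not excluded) → eligible.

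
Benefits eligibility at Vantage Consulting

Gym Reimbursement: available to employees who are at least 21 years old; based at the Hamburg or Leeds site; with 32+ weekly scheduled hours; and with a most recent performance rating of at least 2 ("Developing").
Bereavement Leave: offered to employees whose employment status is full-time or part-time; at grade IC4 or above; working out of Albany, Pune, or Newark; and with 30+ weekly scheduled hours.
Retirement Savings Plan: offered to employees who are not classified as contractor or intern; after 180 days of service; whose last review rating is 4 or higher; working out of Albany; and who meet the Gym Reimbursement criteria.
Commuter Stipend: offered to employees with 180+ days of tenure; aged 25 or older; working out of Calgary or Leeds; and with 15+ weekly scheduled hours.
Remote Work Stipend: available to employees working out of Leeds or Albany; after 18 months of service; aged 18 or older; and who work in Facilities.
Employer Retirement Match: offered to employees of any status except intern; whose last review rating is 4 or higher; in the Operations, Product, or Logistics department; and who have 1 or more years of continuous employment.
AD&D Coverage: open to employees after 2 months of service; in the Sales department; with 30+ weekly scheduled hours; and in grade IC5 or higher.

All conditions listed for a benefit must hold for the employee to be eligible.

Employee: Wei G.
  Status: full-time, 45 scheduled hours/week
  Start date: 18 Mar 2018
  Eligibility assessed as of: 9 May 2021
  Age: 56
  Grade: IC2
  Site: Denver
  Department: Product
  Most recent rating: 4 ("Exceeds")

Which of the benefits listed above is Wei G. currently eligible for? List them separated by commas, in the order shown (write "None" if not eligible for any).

Service from 18 Mar 2018 to 9 May 2021: 1148 days.
Gym Reimbursement — age 56 ≥ 21 ✓; site Denver ✗ (not Hamburg or Leeds) → not eligible.
Bereavement Leave — status full-time ✓; grade IC2 < IC4 ✗ → not eligible.
Retirement Savings Plan — status full-time ✓ (not excluded); service 1148 days ≥ 180 days ✓; rating 4 ≥ 4 ✓; site Denver ✗ (not Albany) → not eligible.
Commuter Stipend — service 1148 days ≥ 180 days ✓; age 56 ≥ 25 ✓; site Denver ✗ (not Calgary or Leeds) → not eligible.
Remote Work Stipend — site Denver ✗ (not Leeds or Albany) → not eligible.
Employer Retirement Match — status full-time ✓ (not excluded); rating 4 ≥ 4 ✓; dept Product ✓; service 1148 days ≥ 1 year (≈365 days) ✓ → eligible.
AD&D Coverage — service 1148 days ≥ 2 months (≈60 days) ✓; dept Product ✗ → not eligible.

Employer Retirement Match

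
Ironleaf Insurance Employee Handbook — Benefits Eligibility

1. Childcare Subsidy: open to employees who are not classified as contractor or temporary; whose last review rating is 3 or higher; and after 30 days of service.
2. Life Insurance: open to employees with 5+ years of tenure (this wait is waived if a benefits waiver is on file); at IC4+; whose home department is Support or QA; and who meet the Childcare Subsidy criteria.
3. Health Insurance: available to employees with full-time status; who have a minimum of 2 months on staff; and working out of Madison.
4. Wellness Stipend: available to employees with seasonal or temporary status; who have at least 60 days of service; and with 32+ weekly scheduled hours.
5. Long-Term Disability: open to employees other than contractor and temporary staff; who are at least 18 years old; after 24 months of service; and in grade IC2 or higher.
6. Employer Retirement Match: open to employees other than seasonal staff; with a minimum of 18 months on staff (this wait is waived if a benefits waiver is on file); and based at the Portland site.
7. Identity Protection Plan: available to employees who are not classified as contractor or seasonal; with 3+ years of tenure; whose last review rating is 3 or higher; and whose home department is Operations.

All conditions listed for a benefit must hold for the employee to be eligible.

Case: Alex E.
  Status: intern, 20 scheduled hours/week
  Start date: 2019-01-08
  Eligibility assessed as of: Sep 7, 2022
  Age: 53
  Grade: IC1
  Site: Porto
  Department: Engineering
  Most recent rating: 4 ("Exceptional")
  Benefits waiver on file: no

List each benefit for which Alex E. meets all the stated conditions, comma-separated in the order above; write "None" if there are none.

Service from 2019-01-08 to Sep 7, 2022: 1338 days.
Childcare Subsidy — status intern ✓ (not excluded); rating 4 ≥ 3 ✓; service 1338 days ≥ 30 days ✓ → eligible.
Life Insurance — no waiver, service 1338 days < 5 years (≈1825 days) ✗ → not eligible.
Health Insurance — status intern ✗ (requires full-time) → not eligible.
Wellness Stipend — status intern ✗ (requires seasonal or temporary) → not eligible.
Long-Term Disability — status intern ✓ (not excluded); age 53 ≥ 18 ✓; service 1338 days ≥ 24 months (≈720 days) ✓; grade IC1 < IC2 ✗ → not eligible.
Employer Retirement Match — status intern ✓ (not excluded); no waiver, service 1338 days ≥ 18 months (≈540 days) ✓; site Porto ✗ (not Portland) → not eligible.
Identity Protection Plan — status intern ✓ (not excluded); service 1338 days ≥ 3 years (≈1095 days) ✓; rating 4 ≥ 3 ✓; dept Engineering ✗ → not eligible.

Childcare Subsidy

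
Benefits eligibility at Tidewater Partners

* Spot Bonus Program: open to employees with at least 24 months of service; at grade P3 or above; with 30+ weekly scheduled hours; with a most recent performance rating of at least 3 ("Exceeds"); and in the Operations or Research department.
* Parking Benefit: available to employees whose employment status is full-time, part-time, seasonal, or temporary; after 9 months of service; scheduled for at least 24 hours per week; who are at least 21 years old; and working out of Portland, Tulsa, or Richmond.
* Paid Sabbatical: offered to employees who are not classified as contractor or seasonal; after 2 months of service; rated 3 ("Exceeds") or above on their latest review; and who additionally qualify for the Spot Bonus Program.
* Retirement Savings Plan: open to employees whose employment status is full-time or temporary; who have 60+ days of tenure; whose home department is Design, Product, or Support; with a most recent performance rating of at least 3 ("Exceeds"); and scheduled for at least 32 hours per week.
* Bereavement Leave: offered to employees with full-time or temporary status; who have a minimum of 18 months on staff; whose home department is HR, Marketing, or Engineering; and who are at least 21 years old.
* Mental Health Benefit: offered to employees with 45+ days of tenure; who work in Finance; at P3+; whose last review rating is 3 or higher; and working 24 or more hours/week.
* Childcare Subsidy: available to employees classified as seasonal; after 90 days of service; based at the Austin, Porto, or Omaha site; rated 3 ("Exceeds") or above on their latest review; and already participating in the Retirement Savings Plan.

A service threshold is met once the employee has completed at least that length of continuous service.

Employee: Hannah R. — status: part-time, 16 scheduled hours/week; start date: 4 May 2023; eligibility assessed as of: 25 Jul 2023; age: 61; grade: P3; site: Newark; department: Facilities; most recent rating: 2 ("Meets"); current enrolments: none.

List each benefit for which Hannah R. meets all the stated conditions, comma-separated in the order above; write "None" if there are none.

None

Service from 4 May 2023 to 25 Jul 2023: 82 days.
Spot Bonus Program — service 82 days < 24 months (≈720 days) ✗ → not eligible.
Parking Benefit — status part-time ✓; service 82 days < 9 months (≈270 days) ✗ → not eligible.
Paid Sabbatical — status part-time ✓ (not excluded); service 82 days ≥ 2 months (≈60 days) ✓; rating 2 < 3 ✗ → not eligible.
Retirement Savings Plan — status part-time ✗ (requires full-time or temporary) → not eligible.
Bereavement Leave — status part-time ✗ (requires full-time or temporary) → not eligible.
Mental Health Benefit — service 82 days ≥ 45 days ✓; dept Facilities ✗ → not eligible.
Childcare Subsidy — status part-time ✗ (requires seasonal) → not eligible.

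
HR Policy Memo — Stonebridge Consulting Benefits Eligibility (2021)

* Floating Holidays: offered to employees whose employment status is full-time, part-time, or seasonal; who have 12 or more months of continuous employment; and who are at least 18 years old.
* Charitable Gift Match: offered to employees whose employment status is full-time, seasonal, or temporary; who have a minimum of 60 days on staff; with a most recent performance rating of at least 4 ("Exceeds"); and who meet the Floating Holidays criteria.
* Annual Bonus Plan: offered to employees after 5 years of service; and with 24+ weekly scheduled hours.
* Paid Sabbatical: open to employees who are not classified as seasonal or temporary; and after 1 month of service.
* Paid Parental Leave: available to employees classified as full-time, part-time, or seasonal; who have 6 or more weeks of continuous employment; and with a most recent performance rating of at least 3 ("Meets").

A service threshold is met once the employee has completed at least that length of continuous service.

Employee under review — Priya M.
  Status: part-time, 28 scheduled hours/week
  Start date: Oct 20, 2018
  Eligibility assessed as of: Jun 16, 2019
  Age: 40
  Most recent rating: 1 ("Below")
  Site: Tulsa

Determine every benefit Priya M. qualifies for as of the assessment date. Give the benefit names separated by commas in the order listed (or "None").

Service from Oct 20, 2018 to Jun 16, 2019: 239 days.
Floating Holidays — status part-time ✓; service 239 days < 12 months (≈360 days) ✗ → not eligible.
Charitable Gift Match — status part-time ✗ (requires full-time, seasonal, or temporary) → not eligible.
Annual Bonus Plan — service 239 days < 5 years (≈1825 days) ✗ → not eligible.
Paid Sabbatical — status part-time ✓ (not excluded); service 239 days ≥ 1 month (≈30 days) ✓ → eligible.
Paid Parental Leave — status part-time ✓; service 239 days ≥ 6 weeks (≈42 days) ✓; rating 1 < 3 ✗ → not eligible.

Paid Sabbatical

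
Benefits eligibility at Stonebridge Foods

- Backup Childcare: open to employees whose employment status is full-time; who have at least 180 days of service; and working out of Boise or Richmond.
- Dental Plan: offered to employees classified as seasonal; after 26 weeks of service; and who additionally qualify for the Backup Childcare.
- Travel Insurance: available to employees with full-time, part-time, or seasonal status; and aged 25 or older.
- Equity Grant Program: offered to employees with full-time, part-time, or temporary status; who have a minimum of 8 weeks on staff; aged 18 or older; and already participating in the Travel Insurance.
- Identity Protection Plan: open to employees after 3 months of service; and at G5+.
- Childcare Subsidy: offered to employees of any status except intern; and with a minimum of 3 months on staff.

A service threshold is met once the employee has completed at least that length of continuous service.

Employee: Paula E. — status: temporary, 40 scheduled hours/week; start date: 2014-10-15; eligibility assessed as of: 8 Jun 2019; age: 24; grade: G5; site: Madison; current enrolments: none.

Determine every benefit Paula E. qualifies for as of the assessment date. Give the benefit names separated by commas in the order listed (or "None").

Service from 2014-10-15 to 8 Jun 2019: 1697 days.
Backup Childcare — status temporary ✗ (requires full-time) → not eligible.
Dental Plan — status temporary ✗ (requires seasonal) → not eligible.
Travel Insurance — status temporary ✗ (requires full-time, part-time, or seasonal) → not eligible.
Equity Grant Program — status temporary ✓; service 1697 days ≥ 8 weeks (≈56 days) ✓; age 24 ≥ 18 ✓; not enrolled in Travel Insurance ✗ → not eligible.
Identity Protection Plan — service 1697 days ≥ 3 months (≈90 days) ✓; grade G5 ≥ G5 ✓ → eligible.
Childcare Subsidy — status temporary ✓ (not excluded); service 1697 days ≥ 3 months (≈90 days) ✓ → eligible.

Identity Protection Plan, Childcare Subsidy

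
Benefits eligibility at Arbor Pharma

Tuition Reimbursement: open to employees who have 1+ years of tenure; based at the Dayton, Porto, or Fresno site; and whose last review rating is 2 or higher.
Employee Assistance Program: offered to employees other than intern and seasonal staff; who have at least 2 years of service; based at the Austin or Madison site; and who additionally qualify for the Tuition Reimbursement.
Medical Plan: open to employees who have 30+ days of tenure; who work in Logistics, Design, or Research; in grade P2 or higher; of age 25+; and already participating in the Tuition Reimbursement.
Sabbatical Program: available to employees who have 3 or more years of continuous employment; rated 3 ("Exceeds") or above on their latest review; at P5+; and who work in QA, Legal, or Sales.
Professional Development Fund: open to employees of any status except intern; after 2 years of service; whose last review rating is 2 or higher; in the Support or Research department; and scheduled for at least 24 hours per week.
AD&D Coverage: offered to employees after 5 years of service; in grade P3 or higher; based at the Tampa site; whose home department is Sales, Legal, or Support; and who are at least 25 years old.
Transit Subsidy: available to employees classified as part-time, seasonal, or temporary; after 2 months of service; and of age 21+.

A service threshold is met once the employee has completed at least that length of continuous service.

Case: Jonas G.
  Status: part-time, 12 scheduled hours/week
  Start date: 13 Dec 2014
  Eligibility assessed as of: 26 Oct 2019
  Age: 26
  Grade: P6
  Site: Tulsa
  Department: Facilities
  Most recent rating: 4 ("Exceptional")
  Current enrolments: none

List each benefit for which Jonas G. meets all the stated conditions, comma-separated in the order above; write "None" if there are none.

Transit Subsidy

Service from 13 Dec 2014 to 26 Oct 2019: 1778 days.
Tuition Reimbursement — service 1778 days ≥ 1 year (≈365 days) ✓; site Tulsa ✗ (not Dayton, Porto, or Fresno) → not eligible.
Employee Assistance Program — status part-time ✓ (not excluded); service 1778 days ≥ 2 years (≈730 days) ✓; site Tulsa ✗ (not Austin or Madison) → not eligible.
Medical Plan — service 1778 days ≥ 30 days ✓; dept Facilities ✗ → not eligible.
Sabbatical Program — service 1778 days ≥ 3 years (≈1095 days) ✓; rating 4 ≥ 3 ✓; grade P6 ≥ P5 ✓; dept Facilities ✗ → not eligible.
Professional Development Fund — status part-time ✓ (not excluded); service 1778 days ≥ 2 years (≈730 days) ✓; rating 4 ≥ 2 ✓; dept Facilities ✗ → not eligible.
AD&D Coverage — service 1778 days < 5 years (≈1825 days) ✗ → not eligible.
Transit Subsidy — status part-time ✓; service 1778 days ≥ 2 months (≈60 days) ✓; age 26 ≥ 21 ✓ → eligible.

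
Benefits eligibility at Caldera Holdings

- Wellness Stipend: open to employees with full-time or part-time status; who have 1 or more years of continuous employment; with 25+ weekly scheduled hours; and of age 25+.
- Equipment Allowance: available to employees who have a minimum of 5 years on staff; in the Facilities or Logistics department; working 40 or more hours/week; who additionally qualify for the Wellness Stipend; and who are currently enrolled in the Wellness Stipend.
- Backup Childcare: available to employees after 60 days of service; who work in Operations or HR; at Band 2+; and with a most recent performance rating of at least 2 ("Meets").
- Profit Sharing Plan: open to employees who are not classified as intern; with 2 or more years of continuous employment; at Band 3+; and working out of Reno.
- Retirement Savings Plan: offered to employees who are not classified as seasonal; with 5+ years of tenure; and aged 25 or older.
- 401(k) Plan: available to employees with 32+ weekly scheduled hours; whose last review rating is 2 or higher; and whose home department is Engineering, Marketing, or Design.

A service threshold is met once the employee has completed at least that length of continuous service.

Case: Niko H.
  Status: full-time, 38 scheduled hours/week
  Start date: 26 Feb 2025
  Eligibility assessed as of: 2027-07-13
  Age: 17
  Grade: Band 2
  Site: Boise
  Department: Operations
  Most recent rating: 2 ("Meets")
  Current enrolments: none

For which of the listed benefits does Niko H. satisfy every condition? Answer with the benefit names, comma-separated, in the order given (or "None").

Service from 26 Feb 2025 to 2027-07-13: 867 days.
Wellness Stipend — status full-time ✓; service 867 days ≥ 1 year (≈365 days) ✓; 38 hrs/wk ≥ 25 ✓; age 17 < 25 ✗ → not eligible.
Equipment Allowance — service 867 days < 5 years (≈1825 days) ✗ → not eligible.
Backup Childcare — service 867 days ≥ 60 days ✓; dept Operations ✓; grade Band 2 ≥ Band 2 ✓; rating 2 ≥ 2 ✓ → eligible.
Profit Sharing Plan — status full-time ✓ (not excluded); service 867 days ≥ 2 years (≈730 days) ✓; grade Band 2 < Band 3 ✗ → not eligible.
Retirement Savings Plan — status full-time ✓ (not excluded); service 867 days < 5 years (≈1825 days) ✗ → not eligible.
401(k) Plan — 38 hrs/wk ≥ 32 ✓; rating 2 ≥ 2 ✓; dept Operations ✗ → not eligible.

Backup Childcare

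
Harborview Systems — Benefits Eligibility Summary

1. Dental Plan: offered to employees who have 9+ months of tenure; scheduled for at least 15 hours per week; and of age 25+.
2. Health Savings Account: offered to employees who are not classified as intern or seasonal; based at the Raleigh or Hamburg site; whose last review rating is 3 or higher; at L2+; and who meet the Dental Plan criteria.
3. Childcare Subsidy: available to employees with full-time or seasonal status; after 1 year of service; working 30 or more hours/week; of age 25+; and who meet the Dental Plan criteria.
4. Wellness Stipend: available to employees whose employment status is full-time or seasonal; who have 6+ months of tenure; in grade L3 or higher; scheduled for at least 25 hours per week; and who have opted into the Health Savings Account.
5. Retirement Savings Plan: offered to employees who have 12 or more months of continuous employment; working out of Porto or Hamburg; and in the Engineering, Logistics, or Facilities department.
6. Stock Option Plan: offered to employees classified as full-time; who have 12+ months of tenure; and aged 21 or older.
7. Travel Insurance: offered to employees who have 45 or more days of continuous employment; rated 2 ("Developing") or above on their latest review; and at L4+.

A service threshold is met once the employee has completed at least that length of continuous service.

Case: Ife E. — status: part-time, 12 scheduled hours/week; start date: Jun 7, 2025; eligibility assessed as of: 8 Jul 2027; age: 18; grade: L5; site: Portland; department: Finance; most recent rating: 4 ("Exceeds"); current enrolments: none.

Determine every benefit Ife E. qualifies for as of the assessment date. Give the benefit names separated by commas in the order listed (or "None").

Travel Insurance

Service from Jun 7, 2025 to 8 Jul 2027: 761 days.
Dental Plan — service 761 days ≥ 9 months (≈270 days) ✓; 12 hrs/wk < 15 ✗ → not eligible.
Health Savings Account — status part-time ✓ (not excluded); site Portland ✗ (not Raleigh or Hamburg) → not eligible.
Childcare Subsidy — status part-time ✗ (requires full-time or seasonal) → not eligible.
Wellness Stipend — status part-time ✗ (requires full-time or seasonal) → not eligible.
Retirement Savings Plan — service 761 days ≥ 12 months (≈360 days) ✓; site Portland ✗ (not Porto or Hamburg) → not eligible.
Stock Option Plan — status part-time ✗ (requires full-time) → not eligible.
Travel Insurance — service 761 days ≥ 45 days ✓; rating 4 ≥ 2 ✓; grade L5 ≥ L4 ✓ → eligible.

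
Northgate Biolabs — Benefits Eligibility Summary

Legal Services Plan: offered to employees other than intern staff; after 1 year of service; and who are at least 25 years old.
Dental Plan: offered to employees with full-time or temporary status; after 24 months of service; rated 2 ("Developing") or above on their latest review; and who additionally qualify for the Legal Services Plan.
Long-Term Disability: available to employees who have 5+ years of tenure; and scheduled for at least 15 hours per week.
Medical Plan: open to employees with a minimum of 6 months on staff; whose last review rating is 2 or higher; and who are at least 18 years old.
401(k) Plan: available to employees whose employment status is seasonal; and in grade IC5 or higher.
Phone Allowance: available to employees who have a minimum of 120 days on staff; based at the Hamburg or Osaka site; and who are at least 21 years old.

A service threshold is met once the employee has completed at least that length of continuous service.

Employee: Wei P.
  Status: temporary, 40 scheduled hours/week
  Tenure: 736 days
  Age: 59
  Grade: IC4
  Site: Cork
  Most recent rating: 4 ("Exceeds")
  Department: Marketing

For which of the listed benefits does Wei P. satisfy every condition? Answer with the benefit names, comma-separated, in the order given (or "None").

Legal Services Plan — status temporary ✓ (not excluded); service 736 days ≥ 1 year (≈365 days) ✓; age 59 ≥ 25 ✓ → eligible.
Dental Plan — status temporary ✓; service 736 days ≥ 24 months (≈720 days) ✓; rating 4 ≥ 2 ✓; eligible for Legal Services Plan ✓ → eligible.
Long-Term Disability — service 736 days < 5 years (≈1825 days) ✗ → not eligible.
Medical Plan — service 736 days ≥ 6 months (≈180 days) ✓; rating 4 ≥ 2 ✓; age 59 ≥ 18 ✓ → eligible.
401(k) Plan — status temporary ✗ (requires seasonal) → not eligible.
Phone Allowance — service 736 days ≥ 120 days ✓; site Cork ✗ (not Hamburg or Osaka) → not eligible.

Legal Services Plan, Dental Plan, Medical Plan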